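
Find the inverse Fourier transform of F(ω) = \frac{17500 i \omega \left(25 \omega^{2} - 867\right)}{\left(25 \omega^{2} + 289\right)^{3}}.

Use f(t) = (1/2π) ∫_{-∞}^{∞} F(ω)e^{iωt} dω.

f(t) = 7 t e^{- \frac{17 \left|{t}\right|}{5}} \left|{t}\right|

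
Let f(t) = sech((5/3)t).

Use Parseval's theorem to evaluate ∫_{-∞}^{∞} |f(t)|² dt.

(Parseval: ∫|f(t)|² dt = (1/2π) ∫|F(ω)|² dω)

∫|f(t)|² dt = \frac{6}{5}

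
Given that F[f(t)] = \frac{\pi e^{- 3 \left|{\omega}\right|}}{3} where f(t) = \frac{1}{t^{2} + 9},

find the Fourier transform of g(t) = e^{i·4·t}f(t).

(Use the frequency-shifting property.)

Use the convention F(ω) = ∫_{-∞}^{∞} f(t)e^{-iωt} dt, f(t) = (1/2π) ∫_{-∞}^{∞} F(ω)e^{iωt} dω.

F[g](ω) = \frac{\pi e^{- 3 \left|{\omega - 4}\right|}}{3}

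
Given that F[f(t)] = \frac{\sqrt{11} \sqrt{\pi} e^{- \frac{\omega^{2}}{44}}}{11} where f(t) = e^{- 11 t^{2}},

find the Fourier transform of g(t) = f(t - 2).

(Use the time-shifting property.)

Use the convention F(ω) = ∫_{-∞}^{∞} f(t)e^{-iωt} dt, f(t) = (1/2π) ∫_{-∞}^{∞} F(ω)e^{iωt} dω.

F[g](ω) = \frac{\sqrt{11} \sqrt{\pi} e^{- \frac{\omega \left(\omega + 88 i\right)}{44}}}{11}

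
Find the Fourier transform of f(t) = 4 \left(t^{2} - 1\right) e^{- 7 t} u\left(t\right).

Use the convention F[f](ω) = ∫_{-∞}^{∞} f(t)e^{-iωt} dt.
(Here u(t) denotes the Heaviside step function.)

F(ω) = \frac{4 \left(2 i \omega - \left(i \omega + 7\right)^{3} + 14\right)}{\left(i \omega + 7\right)^{4}}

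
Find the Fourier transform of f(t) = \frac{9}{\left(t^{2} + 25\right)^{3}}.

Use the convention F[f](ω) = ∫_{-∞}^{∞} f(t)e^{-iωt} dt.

F(ω) = \frac{9 \pi \left(25 \omega^{2} + 15 \left|{\omega}\right| + 3\right) e^{- 5 \left|{\omega}\right|}}{25000}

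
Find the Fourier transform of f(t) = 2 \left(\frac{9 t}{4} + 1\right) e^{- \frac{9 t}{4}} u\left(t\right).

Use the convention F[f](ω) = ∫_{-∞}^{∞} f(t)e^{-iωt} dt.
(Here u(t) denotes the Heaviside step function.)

F(ω) = \frac{16 \left(- 2 i \omega - 9\right)}{16 \omega^{2} - 72 i \omega - 81}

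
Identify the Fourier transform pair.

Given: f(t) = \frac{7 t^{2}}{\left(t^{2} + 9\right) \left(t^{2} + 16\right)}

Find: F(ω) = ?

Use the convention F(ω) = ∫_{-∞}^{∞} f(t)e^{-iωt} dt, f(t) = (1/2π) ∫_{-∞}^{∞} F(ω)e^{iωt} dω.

F(ω) = \pi \left(4 - 3 e^{\left|{\omega}\right|}\right) e^{- 4 \left|{\omega}\right|}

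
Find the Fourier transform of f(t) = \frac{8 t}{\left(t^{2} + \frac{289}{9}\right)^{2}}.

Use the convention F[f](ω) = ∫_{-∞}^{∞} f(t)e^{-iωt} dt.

F(ω) = - \frac{12 i \pi \omega e^{- \frac{17 \left|{\omega}\right|}{3}}}{17}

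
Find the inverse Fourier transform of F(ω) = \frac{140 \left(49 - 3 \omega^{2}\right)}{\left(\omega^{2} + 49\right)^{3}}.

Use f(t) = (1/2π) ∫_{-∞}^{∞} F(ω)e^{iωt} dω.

f(t) = 5 t^{2} e^{- 7 \left|{t}\right|}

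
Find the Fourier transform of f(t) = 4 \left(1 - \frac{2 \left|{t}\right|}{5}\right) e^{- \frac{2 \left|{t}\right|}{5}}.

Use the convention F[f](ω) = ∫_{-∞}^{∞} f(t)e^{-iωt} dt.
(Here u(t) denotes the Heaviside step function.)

F(ω) = \frac{4000 \omega^{2}}{\left(25 \omega^{2} + 4\right)^{2}}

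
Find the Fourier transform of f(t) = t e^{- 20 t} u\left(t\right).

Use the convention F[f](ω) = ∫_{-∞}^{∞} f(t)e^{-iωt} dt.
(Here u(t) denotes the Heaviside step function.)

F(ω) = \frac{1}{\left(i \omega + 20\right)^{2}}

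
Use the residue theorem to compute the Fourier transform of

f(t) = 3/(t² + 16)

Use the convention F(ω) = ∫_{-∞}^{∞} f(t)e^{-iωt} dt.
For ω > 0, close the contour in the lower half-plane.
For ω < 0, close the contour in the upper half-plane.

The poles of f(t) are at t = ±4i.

Let g(z) = f(z)e^{-iωz}; for large |z| the factor e^{-iωz} decays in the lower half-plane when ω > 0 and in the upper half-plane when ω < 0.

Case ω > 0 (lower half-plane, clockwise contour ⇒ F(ω) = -2πi·ΣRes):
  Res_{z = - 4 i} g(z) = \frac{3 i e^{- 4 \omega}}{8}
  F(ω) = -2πi·ΣRes = \frac{3 \pi e^{- 4 \omega}}{4}

Case ω < 0 (upper half-plane, counterclockwise contour ⇒ F(ω) = +2πi·ΣRes):
  Res_{z = 4 i} g(z) = - \frac{3 i e^{4 \omega}}{8}
  F(ω) = 2πi·ΣRes = \frac{3 \pi e^{4 \omega}}{4}

Both cases combine into a single formula in |ω|:

F(ω) = \frac{3 \pi e^{- 4 \left|{\omega}\right|}}{4}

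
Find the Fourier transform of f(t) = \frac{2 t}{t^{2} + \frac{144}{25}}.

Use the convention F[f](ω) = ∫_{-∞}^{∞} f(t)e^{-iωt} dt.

F(ω) = - 2 i \pi e^{- \frac{12 \left|{\omega}\right|}{5}} \operatorname{sign}{\left(\omega \right)}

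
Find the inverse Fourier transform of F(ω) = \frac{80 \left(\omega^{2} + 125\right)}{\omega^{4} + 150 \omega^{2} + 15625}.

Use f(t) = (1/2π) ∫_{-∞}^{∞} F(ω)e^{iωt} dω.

f(t) = 4 e^{- 10 \left|{t}\right|} \cos{\left(5 \left|{t}\right| \right)}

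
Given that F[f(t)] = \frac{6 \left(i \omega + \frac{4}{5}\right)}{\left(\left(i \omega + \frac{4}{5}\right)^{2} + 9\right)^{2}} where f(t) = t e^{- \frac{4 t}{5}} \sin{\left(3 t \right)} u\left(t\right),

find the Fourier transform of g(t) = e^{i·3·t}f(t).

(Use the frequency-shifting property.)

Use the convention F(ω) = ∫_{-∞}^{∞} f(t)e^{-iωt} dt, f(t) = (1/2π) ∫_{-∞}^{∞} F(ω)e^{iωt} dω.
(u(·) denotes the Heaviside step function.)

F[g](ω) = \frac{750 \left(5 i \left(\omega - 3\right) + 4\right)}{\left(\left(5 i \left(\omega - 3\right) + 4\right)^{2} + 225\right)^{2}}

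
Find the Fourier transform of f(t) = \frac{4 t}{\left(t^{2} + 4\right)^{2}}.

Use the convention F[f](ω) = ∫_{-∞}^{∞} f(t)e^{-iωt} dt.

F(ω) = - i \pi \omega e^{- 2 \left|{\omega}\right|}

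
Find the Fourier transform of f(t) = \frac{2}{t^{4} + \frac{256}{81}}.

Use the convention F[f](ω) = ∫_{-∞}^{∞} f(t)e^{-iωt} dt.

F(ω) = \frac{27 \pi e^{- \frac{2 \sqrt{2} \left|{\omega}\right|}{3}} \sin{\left(\frac{2 \sqrt{2} \left|{\omega}\right|}{3} + \frac{\pi}{4} \right)}}{32}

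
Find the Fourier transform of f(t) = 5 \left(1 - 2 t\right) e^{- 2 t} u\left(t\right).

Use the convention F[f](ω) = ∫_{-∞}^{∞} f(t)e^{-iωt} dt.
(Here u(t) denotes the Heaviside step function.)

F(ω) = \frac{5 i \omega}{- \omega^{2} + 4 i \omega + 4}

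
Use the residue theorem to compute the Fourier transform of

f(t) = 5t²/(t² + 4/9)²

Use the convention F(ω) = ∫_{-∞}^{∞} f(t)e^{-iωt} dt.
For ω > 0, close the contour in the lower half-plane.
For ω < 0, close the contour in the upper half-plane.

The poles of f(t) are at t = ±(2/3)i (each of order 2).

Let g(z) = f(z)e^{-iωz}; for large |z| the factor e^{-iωz} decays in the lower half-plane when ω > 0 and in the upper half-plane when ω < 0.

Case ω > 0 (lower half-plane, clockwise contour ⇒ F(ω) = -2πi·ΣRes):
  Res_{z = - \frac{2 i}{3}} g(z) = \frac{5 i \left(3 - 2 \omega\right) e^{- \frac{2 \omega}{3}}}{8} (pole of order 2)
  F(ω) = -2πi·ΣRes = \frac{5 \pi \left(3 - 2 \omega\right) e^{- \frac{2 \omega}{3}}}{4}

Case ω < 0 (upper half-plane, counterclockwise contour ⇒ F(ω) = +2πi·ΣRes):
  Res_{z = \frac{2 i}{3}} g(z) = \frac{5 i \left(- 2 \omega - 3\right) e^{\frac{2 \omega}{3}}}{8} (pole of order 2)
  F(ω) = 2πi·ΣRes = \frac{5 \pi \left(2 \omega + 3\right) e^{\frac{2 \omega}{3}}}{4}

Both cases combine into a single formula in |ω|:

F(ω) = \frac{5 \pi \left(3 - 2 \left|{\omega}\right|\right) e^{- \frac{2 \left|{\omega}\right|}{3}}}{4}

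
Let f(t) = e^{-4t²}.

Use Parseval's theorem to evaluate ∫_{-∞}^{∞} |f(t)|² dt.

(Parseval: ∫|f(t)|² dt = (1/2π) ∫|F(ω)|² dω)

∫|f(t)|² dt = \frac{\sqrt{2} \sqrt{\pi}}{4}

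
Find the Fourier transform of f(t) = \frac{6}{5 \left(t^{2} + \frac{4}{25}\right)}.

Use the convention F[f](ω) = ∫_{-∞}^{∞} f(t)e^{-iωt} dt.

F(ω) = 3 \pi e^{- \frac{2 \left|{\omega}\right|}{5}}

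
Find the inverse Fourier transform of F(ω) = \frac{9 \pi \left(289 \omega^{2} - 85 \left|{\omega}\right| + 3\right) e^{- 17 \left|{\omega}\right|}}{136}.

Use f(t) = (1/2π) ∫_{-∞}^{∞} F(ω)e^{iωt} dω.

f(t) = \frac{9 t^{4}}{\left(t^{2} + 289\right)^{3}}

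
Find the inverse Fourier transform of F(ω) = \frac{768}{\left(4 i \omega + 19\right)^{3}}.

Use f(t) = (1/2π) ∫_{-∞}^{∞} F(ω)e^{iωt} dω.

f(t) = 6 t^{2} e^{- \frac{19 t}{4}} u\left(t\right)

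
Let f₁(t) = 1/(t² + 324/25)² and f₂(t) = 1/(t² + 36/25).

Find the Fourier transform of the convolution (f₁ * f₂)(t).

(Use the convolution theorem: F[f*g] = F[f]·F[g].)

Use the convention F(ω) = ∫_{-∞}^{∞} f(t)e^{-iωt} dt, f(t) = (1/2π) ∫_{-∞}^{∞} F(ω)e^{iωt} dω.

F[f₁*f₂](ω) = \frac{125 \pi^{2} \left(18 \left|{\omega}\right| + 5\right) e^{- \frac{24 \left|{\omega}\right|}{5}}}{69984}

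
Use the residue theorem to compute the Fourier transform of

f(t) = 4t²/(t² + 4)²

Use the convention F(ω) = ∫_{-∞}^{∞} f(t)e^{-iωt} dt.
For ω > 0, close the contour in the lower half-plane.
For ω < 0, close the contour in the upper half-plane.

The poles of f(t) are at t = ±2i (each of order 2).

Let g(z) = f(z)e^{-iωz}; for large |z| the factor e^{-iωz} decays in the lower half-plane when ω > 0 and in the upper half-plane when ω < 0.

Case ω > 0 (lower half-plane, clockwise contour ⇒ F(ω) = -2πi·ΣRes):
  Res_{z = - 2 i} g(z) = i \left(\frac{1}{2} - \omega\right) e^{- 2 \omega} (pole of order 2)
  F(ω) = -2πi·ΣRes = \pi \left(1 - 2 \omega\right) e^{- 2 \omega}

Case ω < 0 (upper half-plane, counterclockwise contour ⇒ F(ω) = +2πi·ΣRes):
  Res_{z = 2 i} g(z) = i \left(- \omega - \frac{1}{2}\right) e^{2 \omega} (pole of order 2)
  F(ω) = 2πi·ΣRes = \pi \left(2 \omega + 1\right) e^{2 \omega}

Both cases combine into a single formula in |ω|:

F(ω) = \pi \left(1 - 2 \left|{\omega}\right|\right) e^{- 2 \left|{\omega}\right|}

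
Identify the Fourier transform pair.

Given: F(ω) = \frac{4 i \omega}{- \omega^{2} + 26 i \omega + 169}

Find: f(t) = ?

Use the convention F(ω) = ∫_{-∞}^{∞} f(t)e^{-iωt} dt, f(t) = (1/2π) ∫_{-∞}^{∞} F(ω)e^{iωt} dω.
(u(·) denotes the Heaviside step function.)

f(t) = 4 \left(1 - 13 t\right) e^{- 13 t} u\left(t\right)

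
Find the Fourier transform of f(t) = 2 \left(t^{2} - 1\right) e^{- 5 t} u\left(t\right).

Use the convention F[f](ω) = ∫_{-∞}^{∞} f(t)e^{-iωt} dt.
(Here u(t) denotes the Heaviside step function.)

F(ω) = \frac{2 \left(2 i \omega - \left(i \omega + 5\right)^{3} + 10\right)}{\left(i \omega + 5\right)^{4}}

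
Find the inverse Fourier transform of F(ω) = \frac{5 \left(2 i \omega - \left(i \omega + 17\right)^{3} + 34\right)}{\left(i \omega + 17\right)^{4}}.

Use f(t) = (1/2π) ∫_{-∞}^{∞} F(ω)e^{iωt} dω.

f(t) = 5 \left(t^{2} - 1\right) e^{- 17 t} u\left(t\right)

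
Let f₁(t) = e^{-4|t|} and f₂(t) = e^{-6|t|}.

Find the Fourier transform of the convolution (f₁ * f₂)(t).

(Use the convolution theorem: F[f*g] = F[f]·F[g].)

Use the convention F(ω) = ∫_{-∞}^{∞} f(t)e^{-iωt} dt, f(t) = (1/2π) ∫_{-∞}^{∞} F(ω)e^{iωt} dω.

F[f₁*f₂](ω) = \frac{96}{\left(\omega^{2} + 16\right) \left(\omega^{2} + 36\right)}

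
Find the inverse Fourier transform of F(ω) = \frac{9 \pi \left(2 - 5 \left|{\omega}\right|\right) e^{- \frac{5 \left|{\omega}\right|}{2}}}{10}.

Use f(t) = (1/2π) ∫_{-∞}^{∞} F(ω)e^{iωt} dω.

f(t) = \frac{9 t^{2}}{\left(t^{2} + \frac{25}{4}\right)^{2}}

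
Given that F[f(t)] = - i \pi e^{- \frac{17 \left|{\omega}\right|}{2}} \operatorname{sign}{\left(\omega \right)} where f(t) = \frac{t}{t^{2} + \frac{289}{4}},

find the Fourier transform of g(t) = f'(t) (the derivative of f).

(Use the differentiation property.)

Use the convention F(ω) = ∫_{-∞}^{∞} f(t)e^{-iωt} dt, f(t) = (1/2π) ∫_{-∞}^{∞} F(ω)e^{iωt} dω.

F[g](ω) = \pi \omega e^{- \frac{17 \left|{\omega}\right|}{2}} \operatorname{sign}{\left(\omega \right)}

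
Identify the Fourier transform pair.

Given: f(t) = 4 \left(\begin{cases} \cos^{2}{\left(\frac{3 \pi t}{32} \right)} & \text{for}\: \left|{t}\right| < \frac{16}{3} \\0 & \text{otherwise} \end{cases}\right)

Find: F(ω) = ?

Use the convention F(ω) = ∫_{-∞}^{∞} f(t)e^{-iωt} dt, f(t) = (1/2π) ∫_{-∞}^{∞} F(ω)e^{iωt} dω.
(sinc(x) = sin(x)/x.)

F(ω) = - \frac{192 \pi^{2} \operatorname{sinc}{\left(\frac{16 \omega}{3} \right)}}{256 \omega^{2} - 9 \pi^{2}}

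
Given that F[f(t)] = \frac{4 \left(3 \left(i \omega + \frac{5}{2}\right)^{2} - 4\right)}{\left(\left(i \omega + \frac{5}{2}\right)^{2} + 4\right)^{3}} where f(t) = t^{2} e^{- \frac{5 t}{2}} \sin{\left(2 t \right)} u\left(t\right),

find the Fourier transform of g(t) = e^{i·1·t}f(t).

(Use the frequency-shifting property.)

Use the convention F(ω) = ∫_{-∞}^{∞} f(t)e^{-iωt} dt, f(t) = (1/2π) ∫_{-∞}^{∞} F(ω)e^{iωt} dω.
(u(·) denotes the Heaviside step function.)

F[g](ω) = \frac{64 \left(3 \left(2 i \left(\omega - 1\right) + 5\right)^{2} - 16\right)}{\left(\left(2 i \left(\omega - 1\right) + 5\right)^{2} + 16\right)^{3}}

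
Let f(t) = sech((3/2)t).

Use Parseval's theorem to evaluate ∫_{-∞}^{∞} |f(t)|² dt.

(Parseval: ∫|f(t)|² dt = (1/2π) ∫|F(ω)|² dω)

∫|f(t)|² dt = \frac{4}{3}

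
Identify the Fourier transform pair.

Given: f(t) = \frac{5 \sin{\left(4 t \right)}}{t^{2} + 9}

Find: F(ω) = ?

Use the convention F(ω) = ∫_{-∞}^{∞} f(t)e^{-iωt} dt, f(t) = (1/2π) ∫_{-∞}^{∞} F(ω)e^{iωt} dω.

F(ω) = \frac{5 i \pi e^{- 3 \left|{\omega + 4}\right|}}{6} - \frac{5 i \pi e^{- 3 \left|{\omega - 4}\right|}}{6}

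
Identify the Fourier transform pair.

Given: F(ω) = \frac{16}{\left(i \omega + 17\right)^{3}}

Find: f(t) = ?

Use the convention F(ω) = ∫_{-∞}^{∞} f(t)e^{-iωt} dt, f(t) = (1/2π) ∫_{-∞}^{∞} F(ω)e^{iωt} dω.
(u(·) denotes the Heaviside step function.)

f(t) = 8 t^{2} e^{- 17 t} u\left(t\right)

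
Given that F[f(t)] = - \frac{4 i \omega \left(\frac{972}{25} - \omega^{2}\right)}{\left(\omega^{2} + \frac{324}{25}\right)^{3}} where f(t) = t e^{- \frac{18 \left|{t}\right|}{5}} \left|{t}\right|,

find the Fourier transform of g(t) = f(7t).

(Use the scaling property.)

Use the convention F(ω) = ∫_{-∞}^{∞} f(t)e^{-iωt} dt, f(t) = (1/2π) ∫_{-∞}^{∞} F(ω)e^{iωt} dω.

F[g](ω) = \frac{122500 i \omega \left(25 \omega^{2} - 47628\right)}{\left(25 \omega^{2} + 15876\right)^{3}}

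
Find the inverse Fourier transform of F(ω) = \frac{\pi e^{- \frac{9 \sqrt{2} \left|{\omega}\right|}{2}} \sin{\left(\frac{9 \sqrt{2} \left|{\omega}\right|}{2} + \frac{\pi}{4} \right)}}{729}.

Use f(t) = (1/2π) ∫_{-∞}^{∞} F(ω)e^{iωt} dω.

f(t) = \frac{1}{t^{4} + 6561}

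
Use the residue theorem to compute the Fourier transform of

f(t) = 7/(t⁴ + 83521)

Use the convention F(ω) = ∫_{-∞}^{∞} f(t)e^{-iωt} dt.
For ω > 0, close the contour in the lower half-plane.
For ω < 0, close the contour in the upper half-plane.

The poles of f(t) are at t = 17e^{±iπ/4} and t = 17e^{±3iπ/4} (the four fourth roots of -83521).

Let g(z) = f(z)e^{-iωz}; for large |z| the factor e^{-iωz} decays in the lower half-plane when ω > 0 and in the upper half-plane when ω < 0.

Case ω > 0 (lower half-plane, clockwise contour ⇒ F(ω) = -2πi·ΣRes):
  Res_{z = - \frac{17 \sqrt{2}}{2} - \frac{17 \sqrt{2} i}{2}} g(z) = \frac{7 \sqrt{2} i \left(1 - i\right) e^{\frac{17 \sqrt{2} \omega \left(-1 + i\right)}{2}}}{39304}
  Res_{z = \frac{17 \sqrt{2}}{2} - \frac{17 \sqrt{2} i}{2}} g(z) = \frac{7 \sqrt{2} i \left(1 + i\right) e^{- \frac{17 \sqrt{2} \omega \left(1 + i\right)}{2}}}{39304}
  F(ω) = -2πi·ΣRes = \frac{7 \sqrt{2} \pi \left(1 - i\right) \left(e^{17 \sqrt{2} i \omega} + i\right) e^{- \frac{17 \sqrt{2} \omega \left(1 + i\right)}{2}}}{19652} = \frac{7 \pi e^{- \frac{17 \sqrt{2} \omega}{2}} \sin{\left(\frac{17 \sqrt{2} \omega}{2} + \frac{\pi}{4} \right)}}{4913}

Case ω < 0 (upper half-plane, counterclockwise contour ⇒ F(ω) = +2πi·ΣRes):
  Res_{z = \frac{17 \sqrt{2}}{2} + \frac{17 \sqrt{2} i}{2}} g(z) = \frac{7 \sqrt{2} i \left(-1 + i\right) e^{\frac{17 \sqrt{2} \omega \left(1 - i\right)}{2}}}{39304}
  Res_{z = - \frac{17 \sqrt{2}}{2} + \frac{17 \sqrt{2} i}{2}} g(z) = \frac{7 \sqrt{2} \left(1 - i\right) e^{\frac{17 \sqrt{2} \omega \left(1 + i\right)}{2}}}{39304}
  F(ω) = 2πi·ΣRes = - \frac{7 \sqrt{2} i \pi \left(i \left(1 - i\right) e^{\frac{17 \sqrt{2} \omega \left(1 - i\right)}{2}} - \left(1 - i\right) e^{\frac{17 \sqrt{2} \omega \left(1 + i\right)}{2}}\right)}{19652} = \frac{7 \pi e^{\frac{17 \sqrt{2} \omega}{2}} \cos{\left(\frac{17 \sqrt{2} \omega}{2} + \frac{\pi}{4} \right)}}{4913}

Both cases combine into a single formula in |ω|:

F(ω) = \frac{7 \pi e^{- \frac{17 \sqrt{2} \left|{\omega}\right|}{2}} \sin{\left(\frac{17 \sqrt{2} \left|{\omega}\right|}{2} + \frac{\pi}{4} \right)}}{4913}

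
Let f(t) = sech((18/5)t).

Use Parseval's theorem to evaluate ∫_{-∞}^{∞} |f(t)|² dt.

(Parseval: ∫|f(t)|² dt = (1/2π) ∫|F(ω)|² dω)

∫|f(t)|² dt = \frac{5}{9}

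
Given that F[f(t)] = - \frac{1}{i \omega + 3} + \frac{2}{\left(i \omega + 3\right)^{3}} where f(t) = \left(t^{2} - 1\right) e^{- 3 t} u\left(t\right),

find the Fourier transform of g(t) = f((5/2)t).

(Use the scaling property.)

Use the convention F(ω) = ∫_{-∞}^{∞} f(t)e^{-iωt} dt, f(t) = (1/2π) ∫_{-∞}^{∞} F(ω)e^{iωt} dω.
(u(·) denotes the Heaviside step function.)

F[g](ω) = \frac{2 \left(100 i \omega - \left(2 i \omega + 15\right)^{3} + 750\right)}{\left(2 i \omega + 15\right)^{4}}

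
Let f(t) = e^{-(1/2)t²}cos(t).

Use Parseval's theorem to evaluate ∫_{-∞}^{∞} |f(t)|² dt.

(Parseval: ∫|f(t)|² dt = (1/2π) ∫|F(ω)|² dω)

∫|f(t)|² dt = \frac{\sqrt{\pi} \left(1 + e\right)}{2 e}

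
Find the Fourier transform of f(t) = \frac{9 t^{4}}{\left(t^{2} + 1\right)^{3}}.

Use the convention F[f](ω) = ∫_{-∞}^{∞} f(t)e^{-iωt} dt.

F(ω) = \frac{9 \pi \left(\omega^{2} - 5 \left|{\omega}\right| + 3\right) e^{- \left|{\omega}\right|}}{8}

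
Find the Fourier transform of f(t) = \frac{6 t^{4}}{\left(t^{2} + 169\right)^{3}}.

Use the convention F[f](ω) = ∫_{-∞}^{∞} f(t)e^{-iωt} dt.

F(ω) = \frac{3 \pi \left(169 \omega^{2} - 65 \left|{\omega}\right| + 3\right) e^{- 13 \left|{\omega}\right|}}{52}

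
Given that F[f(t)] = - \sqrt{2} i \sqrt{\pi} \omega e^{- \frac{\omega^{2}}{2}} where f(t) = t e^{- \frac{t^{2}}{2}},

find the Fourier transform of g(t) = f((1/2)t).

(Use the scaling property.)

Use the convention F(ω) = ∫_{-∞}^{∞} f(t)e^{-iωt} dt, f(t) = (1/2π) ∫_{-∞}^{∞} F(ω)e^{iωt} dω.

F[g](ω) = - 4 \sqrt{2} i \sqrt{\pi} \omega e^{- 2 \omega^{2}}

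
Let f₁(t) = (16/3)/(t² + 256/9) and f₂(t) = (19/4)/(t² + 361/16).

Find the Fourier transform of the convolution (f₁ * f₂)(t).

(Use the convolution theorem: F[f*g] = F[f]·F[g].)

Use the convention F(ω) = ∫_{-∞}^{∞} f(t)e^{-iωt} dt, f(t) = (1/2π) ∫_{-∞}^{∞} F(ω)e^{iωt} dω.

F[f₁*f₂](ω) = \pi^{2} e^{- \frac{121 \left|{\omega}\right|}{12}}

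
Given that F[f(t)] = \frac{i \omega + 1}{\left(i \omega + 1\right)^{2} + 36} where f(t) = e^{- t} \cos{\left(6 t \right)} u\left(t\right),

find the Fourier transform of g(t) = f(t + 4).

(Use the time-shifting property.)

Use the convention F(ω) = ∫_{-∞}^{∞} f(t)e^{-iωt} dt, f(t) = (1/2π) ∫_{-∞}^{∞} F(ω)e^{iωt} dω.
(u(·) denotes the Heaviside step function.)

F[g](ω) = \frac{\left(i \omega + 1\right) e^{4 i \omega}}{\left(i \omega + 1\right)^{2} + 36}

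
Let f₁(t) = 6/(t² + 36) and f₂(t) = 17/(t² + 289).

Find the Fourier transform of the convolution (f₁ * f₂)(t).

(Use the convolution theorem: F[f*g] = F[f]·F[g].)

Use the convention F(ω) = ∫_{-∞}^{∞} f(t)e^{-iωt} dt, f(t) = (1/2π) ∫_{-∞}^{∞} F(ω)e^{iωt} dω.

F[f₁*f₂](ω) = \pi^{2} e^{- 23 \left|{\omega}\right|}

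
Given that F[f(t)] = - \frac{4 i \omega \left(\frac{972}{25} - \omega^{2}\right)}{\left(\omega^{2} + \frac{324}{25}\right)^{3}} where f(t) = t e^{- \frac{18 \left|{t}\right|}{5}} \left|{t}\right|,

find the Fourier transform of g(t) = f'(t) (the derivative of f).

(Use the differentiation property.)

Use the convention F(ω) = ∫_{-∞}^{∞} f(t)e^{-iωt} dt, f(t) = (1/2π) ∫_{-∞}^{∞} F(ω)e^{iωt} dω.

F[g](ω) = \frac{\omega^{2} \left(2430000 - 62500 \omega^{2}\right)}{\left(25 \omega^{2} + 324\right)^{3}}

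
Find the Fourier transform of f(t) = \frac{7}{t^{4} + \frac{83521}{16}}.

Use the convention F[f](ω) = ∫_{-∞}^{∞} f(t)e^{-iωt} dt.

F(ω) = \frac{56 \pi e^{- \frac{17 \sqrt{2} \left|{\omega}\right|}{4}} \sin{\left(\frac{17 \sqrt{2} \left|{\omega}\right|}{4} + \frac{\pi}{4} \right)}}{4913}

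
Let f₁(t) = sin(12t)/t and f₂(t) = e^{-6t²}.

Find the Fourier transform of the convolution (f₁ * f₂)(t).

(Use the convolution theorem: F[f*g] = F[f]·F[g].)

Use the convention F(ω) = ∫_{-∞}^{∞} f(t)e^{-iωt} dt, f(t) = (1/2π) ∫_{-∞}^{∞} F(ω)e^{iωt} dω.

F[f₁*f₂](ω) = \begin{cases} \frac{\sqrt{6} \pi^{\frac{3}{2}} e^{- \frac{\omega^{2}}{24}}}{6} & \text{for}\: \omega > -12 \wedge \omega < 12 \\0 & \text{otherwise} \end{cases}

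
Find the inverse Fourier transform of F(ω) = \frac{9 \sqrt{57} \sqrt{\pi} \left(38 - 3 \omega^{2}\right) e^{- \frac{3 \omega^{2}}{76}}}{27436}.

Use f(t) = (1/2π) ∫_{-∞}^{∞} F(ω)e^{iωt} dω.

f(t) = 3 t^{2} e^{- \frac{19 t^{2}}{3}}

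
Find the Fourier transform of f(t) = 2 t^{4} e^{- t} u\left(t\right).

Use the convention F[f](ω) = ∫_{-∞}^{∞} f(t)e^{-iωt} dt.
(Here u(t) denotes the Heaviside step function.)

F(ω) = \frac{48}{\left(i \omega + 1\right)^{5}}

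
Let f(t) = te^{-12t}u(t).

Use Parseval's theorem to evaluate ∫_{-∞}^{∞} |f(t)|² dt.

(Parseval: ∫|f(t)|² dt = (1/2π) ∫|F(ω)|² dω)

∫|f(t)|² dt = \frac{1}{6912}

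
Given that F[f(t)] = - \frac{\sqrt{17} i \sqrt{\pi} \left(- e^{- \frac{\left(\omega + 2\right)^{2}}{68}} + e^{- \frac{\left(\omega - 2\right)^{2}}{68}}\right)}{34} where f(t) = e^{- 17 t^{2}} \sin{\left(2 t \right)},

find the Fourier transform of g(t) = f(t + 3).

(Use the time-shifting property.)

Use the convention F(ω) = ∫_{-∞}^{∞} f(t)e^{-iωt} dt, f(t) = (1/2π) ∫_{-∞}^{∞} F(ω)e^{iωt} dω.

F[g](ω) = \frac{\sqrt{17} i \sqrt{\pi} \left(1 - e^{\frac{2 \omega}{17}}\right) e^{- \frac{\omega^{2}}{68} - \frac{\omega}{17} + 3 i \omega - \frac{1}{17}}}{34}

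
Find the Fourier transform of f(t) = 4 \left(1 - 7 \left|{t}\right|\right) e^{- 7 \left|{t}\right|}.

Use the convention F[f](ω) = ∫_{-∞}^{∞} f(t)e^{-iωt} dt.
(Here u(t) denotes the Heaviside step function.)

F(ω) = \frac{112 \omega^{2}}{\left(\omega^{2} + 49\right)^{2}}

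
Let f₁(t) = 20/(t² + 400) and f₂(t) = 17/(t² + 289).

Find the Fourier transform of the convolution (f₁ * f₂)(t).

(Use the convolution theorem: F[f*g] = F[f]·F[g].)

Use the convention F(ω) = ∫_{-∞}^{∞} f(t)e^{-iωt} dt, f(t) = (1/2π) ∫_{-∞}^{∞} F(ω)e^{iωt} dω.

F[f₁*f₂](ω) = \pi^{2} e^{- 37 \left|{\omega}\right|}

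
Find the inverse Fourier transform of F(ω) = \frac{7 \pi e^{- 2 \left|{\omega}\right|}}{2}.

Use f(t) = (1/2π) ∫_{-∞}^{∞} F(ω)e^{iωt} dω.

f(t) = \frac{7}{t^{2} + 4}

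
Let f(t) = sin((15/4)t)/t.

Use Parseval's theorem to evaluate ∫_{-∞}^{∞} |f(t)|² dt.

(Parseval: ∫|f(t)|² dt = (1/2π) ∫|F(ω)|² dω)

∫|f(t)|² dt = \frac{15 \pi}{4}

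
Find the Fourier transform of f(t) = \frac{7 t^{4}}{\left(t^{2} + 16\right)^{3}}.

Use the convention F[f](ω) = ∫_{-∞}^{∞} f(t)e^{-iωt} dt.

F(ω) = \frac{7 \pi \left(16 \omega^{2} - 20 \left|{\omega}\right| + 3\right) e^{- 4 \left|{\omega}\right|}}{32}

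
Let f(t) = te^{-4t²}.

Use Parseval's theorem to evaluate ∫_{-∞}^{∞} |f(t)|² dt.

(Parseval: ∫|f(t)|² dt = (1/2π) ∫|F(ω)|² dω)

∫|f(t)|² dt = \frac{\sqrt{2} \sqrt{\pi}}{64}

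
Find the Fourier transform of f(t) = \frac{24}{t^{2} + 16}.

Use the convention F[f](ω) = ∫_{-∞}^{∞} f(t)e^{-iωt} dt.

F(ω) = 6 \pi e^{- 4 \left|{\omega}\right|}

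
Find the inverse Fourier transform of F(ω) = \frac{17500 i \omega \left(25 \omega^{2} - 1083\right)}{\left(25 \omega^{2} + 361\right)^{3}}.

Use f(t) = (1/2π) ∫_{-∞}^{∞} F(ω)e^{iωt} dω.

f(t) = 7 t e^{- \frac{19 \left|{t}\right|}{5}} \left|{t}\right|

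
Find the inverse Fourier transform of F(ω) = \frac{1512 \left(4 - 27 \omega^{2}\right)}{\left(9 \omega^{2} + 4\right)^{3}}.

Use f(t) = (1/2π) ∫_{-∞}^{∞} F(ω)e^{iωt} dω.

f(t) = 7 t^{2} e^{- \frac{2 \left|{t}\right|}{3}}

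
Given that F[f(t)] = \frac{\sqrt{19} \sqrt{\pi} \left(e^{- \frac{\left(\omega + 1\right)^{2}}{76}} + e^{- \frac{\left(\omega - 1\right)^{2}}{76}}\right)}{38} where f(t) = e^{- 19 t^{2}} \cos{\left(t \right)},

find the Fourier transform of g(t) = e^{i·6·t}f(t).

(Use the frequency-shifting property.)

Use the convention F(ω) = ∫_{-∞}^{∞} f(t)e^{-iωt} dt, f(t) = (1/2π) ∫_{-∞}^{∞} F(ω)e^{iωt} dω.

F[g](ω) = \frac{\sqrt{19} \sqrt{\pi} \left(e^{\frac{\omega}{19}} + e^{\frac{6}{19}}\right) e^{- \frac{\omega^{2}}{76} + \frac{5 \omega}{38} - \frac{49}{76}}}{38}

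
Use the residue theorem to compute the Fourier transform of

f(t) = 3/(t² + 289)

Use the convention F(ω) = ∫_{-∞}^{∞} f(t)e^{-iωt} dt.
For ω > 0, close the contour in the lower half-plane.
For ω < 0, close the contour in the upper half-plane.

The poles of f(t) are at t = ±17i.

Let g(z) = f(z)e^{-iωz}; for large |z| the factor e^{-iωz} decays in the lower half-plane when ω > 0 and in the upper half-plane when ω < 0.

Case ω > 0 (lower half-plane, clockwise contour ⇒ F(ω) = -2πi·ΣRes):
  Res_{z = - 17 i} g(z) = \frac{3 i e^{- 17 \omega}}{34}
  F(ω) = -2πi·ΣRes = \frac{3 \pi e^{- 17 \omega}}{17}

Case ω < 0 (upper half-plane, counterclockwise contour ⇒ F(ω) = +2πi·ΣRes):
  Res_{z = 17 i} g(z) = - \frac{3 i e^{17 \omega}}{34}
  F(ω) = 2πi·ΣRes = \frac{3 \pi e^{17 \omega}}{17}

Both cases combine into a single formula in |ω|:

F(ω) = \frac{3 \pi e^{- 17 \left|{\omega}\right|}}{17}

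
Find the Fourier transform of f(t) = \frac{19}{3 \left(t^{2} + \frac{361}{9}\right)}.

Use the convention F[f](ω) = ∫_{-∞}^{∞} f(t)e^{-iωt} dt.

F(ω) = \pi e^{- \frac{19 \left|{\omega}\right|}{3}}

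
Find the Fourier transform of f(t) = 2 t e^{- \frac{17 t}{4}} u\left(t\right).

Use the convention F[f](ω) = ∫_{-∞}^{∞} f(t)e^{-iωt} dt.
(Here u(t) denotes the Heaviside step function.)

F(ω) = \frac{32}{\left(4 i \omega + 17\right)^{2}}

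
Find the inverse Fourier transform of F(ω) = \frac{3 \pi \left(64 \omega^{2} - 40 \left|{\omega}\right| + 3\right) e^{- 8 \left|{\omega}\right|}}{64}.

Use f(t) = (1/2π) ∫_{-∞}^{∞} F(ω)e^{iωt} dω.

f(t) = \frac{3 t^{4}}{\left(t^{2} + 64\right)^{3}}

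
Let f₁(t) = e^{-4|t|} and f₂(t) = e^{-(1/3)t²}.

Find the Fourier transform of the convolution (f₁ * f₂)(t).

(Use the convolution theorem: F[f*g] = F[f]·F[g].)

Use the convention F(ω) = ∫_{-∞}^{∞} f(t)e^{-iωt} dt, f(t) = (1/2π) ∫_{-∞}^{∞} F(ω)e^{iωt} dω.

F[f₁*f₂](ω) = \frac{8 \sqrt{3} \sqrt{\pi} e^{- \frac{3 \omega^{2}}{4}}}{\omega^{2} + 16}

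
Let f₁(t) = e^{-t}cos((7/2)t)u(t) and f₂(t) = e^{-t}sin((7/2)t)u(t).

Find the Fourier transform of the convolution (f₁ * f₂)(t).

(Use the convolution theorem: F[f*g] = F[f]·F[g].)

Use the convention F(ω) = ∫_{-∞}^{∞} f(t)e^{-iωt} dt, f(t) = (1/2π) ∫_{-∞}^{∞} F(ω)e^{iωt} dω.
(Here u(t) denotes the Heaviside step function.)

F[f₁*f₂](ω) = \frac{56 \left(i \omega + 1\right)}{\left(4 \left(i \omega + 1\right)^{2} + 49\right)^{2}}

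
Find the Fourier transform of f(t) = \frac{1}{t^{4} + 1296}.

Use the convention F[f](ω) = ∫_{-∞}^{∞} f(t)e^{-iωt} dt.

F(ω) = \frac{\pi e^{- 3 \sqrt{2} \left|{\omega}\right|} \sin{\left(3 \sqrt{2} \left|{\omega}\right| + \frac{\pi}{4} \right)}}{216}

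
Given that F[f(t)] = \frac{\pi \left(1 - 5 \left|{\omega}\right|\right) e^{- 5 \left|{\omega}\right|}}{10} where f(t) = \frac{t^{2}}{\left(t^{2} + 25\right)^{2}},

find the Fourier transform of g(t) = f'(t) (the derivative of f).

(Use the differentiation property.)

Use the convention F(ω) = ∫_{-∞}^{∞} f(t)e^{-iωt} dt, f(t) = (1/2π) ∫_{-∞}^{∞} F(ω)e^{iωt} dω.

F[g](ω) = \frac{i \pi \omega \left(1 - 5 \left|{\omega}\right|\right) e^{- 5 \left|{\omega}\right|}}{10}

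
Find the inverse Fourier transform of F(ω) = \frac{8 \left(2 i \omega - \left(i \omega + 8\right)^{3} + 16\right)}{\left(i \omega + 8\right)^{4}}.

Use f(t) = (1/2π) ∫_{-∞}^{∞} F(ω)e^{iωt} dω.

f(t) = 8 \left(t^{2} - 1\right) e^{- 8 t} u\left(t\right)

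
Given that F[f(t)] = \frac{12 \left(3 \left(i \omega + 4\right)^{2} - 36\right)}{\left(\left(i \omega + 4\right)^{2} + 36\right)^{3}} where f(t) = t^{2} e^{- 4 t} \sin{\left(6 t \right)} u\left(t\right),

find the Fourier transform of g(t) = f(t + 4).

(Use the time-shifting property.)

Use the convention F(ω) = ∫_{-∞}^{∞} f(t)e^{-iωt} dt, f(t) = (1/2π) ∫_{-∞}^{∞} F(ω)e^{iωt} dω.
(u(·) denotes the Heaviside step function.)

F[g](ω) = \frac{36 \left(\left(i \omega + 4\right)^{2} - 12\right) e^{4 i \omega}}{\left(\left(i \omega + 4\right)^{2} + 36\right)^{3}}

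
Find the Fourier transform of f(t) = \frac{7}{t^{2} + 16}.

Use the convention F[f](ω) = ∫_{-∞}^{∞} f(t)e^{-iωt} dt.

F(ω) = \frac{7 \pi e^{- 4 \left|{\omega}\right|}}{4}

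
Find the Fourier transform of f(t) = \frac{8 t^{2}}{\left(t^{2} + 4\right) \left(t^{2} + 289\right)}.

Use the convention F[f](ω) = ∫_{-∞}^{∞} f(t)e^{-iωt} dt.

F(ω) = \frac{8 \pi \left(17 - 2 e^{15 \left|{\omega}\right|}\right) e^{- 17 \left|{\omega}\right|}}{285}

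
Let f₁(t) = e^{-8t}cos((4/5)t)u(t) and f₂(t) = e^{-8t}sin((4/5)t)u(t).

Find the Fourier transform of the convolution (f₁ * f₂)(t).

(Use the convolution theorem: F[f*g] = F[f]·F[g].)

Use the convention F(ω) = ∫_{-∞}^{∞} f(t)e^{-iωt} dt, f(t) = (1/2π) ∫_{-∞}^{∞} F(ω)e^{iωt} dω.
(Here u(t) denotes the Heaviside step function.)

F[f₁*f₂](ω) = \frac{500 \left(i \omega + 8\right)}{\left(25 \left(i \omega + 8\right)^{2} + 16\right)^{2}}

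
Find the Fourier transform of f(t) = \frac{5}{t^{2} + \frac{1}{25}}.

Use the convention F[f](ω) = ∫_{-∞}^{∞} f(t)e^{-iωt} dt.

F(ω) = 25 \pi e^{- \frac{\left|{\omega}\right|}{5}}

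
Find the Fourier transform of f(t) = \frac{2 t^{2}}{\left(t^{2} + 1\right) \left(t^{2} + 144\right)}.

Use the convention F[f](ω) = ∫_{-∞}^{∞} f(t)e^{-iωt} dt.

F(ω) = \frac{2 \pi \left(12 - e^{11 \left|{\omega}\right|}\right) e^{- 12 \left|{\omega}\right|}}{143}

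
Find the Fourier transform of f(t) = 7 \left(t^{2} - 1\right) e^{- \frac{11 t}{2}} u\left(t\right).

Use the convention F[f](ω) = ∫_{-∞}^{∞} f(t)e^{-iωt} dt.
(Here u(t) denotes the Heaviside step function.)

F(ω) = \frac{14 \left(16 i \omega - \left(2 i \omega + 11\right)^{3} + 88\right)}{\left(2 i \omega + 11\right)^{4}}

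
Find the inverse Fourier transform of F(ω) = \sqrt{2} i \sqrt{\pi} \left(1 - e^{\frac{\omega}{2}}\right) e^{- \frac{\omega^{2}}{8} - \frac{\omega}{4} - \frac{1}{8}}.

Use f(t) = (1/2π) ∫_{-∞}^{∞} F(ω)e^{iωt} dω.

f(t) = 4 e^{- 2 t^{2}} \sin{\left(t \right)}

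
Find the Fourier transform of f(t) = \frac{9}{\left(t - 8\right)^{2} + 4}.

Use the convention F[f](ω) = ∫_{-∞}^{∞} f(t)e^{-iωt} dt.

F(ω) = \frac{9 \pi e^{- 8 i \omega - 2 \left|{\omega}\right|}}{2}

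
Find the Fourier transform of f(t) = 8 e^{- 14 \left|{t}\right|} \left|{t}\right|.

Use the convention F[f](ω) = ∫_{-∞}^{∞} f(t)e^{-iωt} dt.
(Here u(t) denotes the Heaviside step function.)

F(ω) = \frac{16 \left(196 - \omega^{2}\right)}{\left(\omega^{2} + 196\right)^{2}}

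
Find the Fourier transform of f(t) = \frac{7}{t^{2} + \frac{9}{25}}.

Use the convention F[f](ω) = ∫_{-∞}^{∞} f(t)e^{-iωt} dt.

F(ω) = \frac{35 \pi e^{- \frac{3 \left|{\omega}\right|}{5}}}{3}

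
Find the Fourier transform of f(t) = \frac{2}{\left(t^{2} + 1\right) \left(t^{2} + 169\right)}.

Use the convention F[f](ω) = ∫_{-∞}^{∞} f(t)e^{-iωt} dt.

F(ω) = \frac{\pi e^{- \left|{\omega}\right|}}{84} - \frac{\pi e^{- 13 \left|{\omega}\right|}}{1092}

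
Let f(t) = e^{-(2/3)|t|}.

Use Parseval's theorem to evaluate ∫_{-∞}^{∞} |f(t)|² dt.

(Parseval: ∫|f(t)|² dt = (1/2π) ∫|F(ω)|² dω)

∫|f(t)|² dt = \frac{3}{2}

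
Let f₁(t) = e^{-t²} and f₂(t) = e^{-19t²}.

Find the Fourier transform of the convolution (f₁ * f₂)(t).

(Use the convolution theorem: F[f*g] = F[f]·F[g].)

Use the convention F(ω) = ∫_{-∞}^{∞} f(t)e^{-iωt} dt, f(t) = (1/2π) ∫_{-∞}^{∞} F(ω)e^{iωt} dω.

F[f₁*f₂](ω) = \frac{\sqrt{19} \pi e^{- \frac{5 \omega^{2}}{19}}}{19}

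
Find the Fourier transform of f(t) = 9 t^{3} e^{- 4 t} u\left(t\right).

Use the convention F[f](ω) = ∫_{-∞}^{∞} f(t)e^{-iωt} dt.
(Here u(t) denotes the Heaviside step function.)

F(ω) = \frac{54}{\left(i \omega + 4\right)^{4}}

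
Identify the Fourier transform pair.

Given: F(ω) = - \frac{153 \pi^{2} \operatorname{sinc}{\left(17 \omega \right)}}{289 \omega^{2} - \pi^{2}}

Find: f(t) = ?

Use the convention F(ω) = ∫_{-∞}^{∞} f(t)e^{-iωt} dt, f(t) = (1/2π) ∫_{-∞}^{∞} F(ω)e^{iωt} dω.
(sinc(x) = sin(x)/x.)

f(t) = 9 \left(\begin{cases} \frac{\cos{\left(\frac{\pi t}{17} \right)}}{2} + \frac{1}{2} & \text{for}\: \left|{t}\right| < 17 \\0 & \text{otherwise} \end{cases}\right)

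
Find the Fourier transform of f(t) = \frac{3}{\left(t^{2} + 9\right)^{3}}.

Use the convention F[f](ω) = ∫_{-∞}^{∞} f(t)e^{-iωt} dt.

F(ω) = \frac{\pi \left(3 \omega^{2} + 3 \left|{\omega}\right| + 1\right) e^{- 3 \left|{\omega}\right|}}{216}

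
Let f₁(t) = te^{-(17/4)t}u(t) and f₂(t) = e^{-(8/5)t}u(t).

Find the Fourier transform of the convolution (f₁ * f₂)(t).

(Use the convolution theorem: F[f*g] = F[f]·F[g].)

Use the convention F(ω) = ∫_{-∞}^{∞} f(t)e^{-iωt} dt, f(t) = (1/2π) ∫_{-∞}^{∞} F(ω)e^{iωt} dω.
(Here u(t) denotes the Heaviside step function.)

F[f₁*f₂](ω) = \frac{80}{\left(4 i \omega + 17\right)^{2} \left(5 i \omega + 8\right)}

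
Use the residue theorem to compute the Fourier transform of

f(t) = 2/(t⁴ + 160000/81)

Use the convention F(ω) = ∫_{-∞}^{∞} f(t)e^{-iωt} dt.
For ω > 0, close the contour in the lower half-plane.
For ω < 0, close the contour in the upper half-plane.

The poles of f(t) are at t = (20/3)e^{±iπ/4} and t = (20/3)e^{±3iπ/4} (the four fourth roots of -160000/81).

Let g(z) = f(z)e^{-iωz}; for large |z| the factor e^{-iωz} decays in the lower half-plane when ω > 0 and in the upper half-plane when ω < 0.

Case ω > 0 (lower half-plane, clockwise contour ⇒ F(ω) = -2πi·ΣRes):
  Res_{z = - \frac{10 \sqrt{2}}{3} - \frac{10 \sqrt{2} i}{3}} g(z) = \frac{27 \sqrt{2} i \left(1 - i\right) e^{\frac{10 \sqrt{2} \omega \left(-1 + i\right)}{3}}}{32000}
  Res_{z = \frac{10 \sqrt{2}}{3} - \frac{10 \sqrt{2} i}{3}} g(z) = \frac{27 \sqrt{2} i \left(1 + i\right) e^{- \frac{10 \sqrt{2} \omega \left(1 + i\right)}{3}}}{32000}
  F(ω) = -2πi·ΣRes = \frac{27 \sqrt{2} \pi \left(1 - i\right) \left(e^{\frac{20 \sqrt{2} i \omega}{3}} + i\right) e^{- \frac{10 \sqrt{2} \omega \left(1 + i\right)}{3}}}{16000} = \frac{27 \pi e^{- \frac{10 \sqrt{2} \omega}{3}} \sin{\left(\frac{10 \sqrt{2} \omega}{3} + \frac{\pi}{4} \right)}}{4000}

Case ω < 0 (upper half-plane, counterclockwise contour ⇒ F(ω) = +2πi·ΣRes):
  Res_{z = \frac{10 \sqrt{2}}{3} + \frac{10 \sqrt{2} i}{3}} g(z) = \frac{27 \sqrt{2} i \left(-1 + i\right) e^{\frac{10 \sqrt{2} \omega \left(1 - i\right)}{3}}}{32000}
  Res_{z = - \frac{10 \sqrt{2}}{3} + \frac{10 \sqrt{2} i}{3}} g(z) = \frac{27 \sqrt{2} \left(1 - i\right) e^{\frac{10 \sqrt{2} \omega \left(1 + i\right)}{3}}}{32000}
  F(ω) = 2πi·ΣRes = - \frac{27 \sqrt{2} i \pi \left(i \left(1 - i\right) e^{\frac{10 \sqrt{2} \omega \left(1 - i\right)}{3}} - \left(1 - i\right) e^{\frac{10 \sqrt{2} \omega \left(1 + i\right)}{3}}\right)}{16000} = \frac{27 \pi e^{\frac{10 \sqrt{2} \omega}{3}} \cos{\left(\frac{10 \sqrt{2} \omega}{3} + \frac{\pi}{4} \right)}}{4000}

Both cases combine into a single formula in |ω|:

F(ω) = \frac{27 \pi e^{- \frac{10 \sqrt{2} \left|{\omega}\right|}{3}} \sin{\left(\frac{10 \sqrt{2} \left|{\omega}\right|}{3} + \frac{\pi}{4} \right)}}{4000}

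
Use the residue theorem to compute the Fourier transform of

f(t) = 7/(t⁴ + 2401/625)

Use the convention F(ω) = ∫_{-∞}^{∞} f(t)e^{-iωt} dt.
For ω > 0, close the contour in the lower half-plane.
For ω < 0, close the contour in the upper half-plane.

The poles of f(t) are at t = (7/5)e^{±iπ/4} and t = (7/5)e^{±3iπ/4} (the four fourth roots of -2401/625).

Let g(z) = f(z)e^{-iωz}; for large |z| the factor e^{-iωz} decays in the lower half-plane when ω > 0 and in the upper half-plane when ω < 0.

Case ω > 0 (lower half-plane, clockwise contour ⇒ F(ω) = -2πi·ΣRes):
  Res_{z = - \frac{7 \sqrt{2}}{10} - \frac{7 \sqrt{2} i}{10}} g(z) = \frac{125 \sqrt{2} i \left(1 - i\right) e^{\frac{7 \sqrt{2} \omega \left(-1 + i\right)}{10}}}{392}
  Res_{z = \frac{7 \sqrt{2}}{10} - \frac{7 \sqrt{2} i}{10}} g(z) = \frac{125 \sqrt{2} i \left(1 + i\right) e^{- \frac{7 \sqrt{2} \omega \left(1 + i\right)}{10}}}{392}
  F(ω) = -2πi·ΣRes = \frac{125 \sqrt{2} \pi \left(1 - i\right) \left(e^{\frac{7 \sqrt{2} i \omega}{5}} + i\right) e^{- \frac{7 \sqrt{2} \omega \left(1 + i\right)}{10}}}{196} = \frac{125 \pi e^{- \frac{7 \sqrt{2} \omega}{10}} \sin{\left(\frac{7 \sqrt{2} \omega}{10} + \frac{\pi}{4} \right)}}{49}

Case ω < 0 (upper half-plane, counterclockwise contour ⇒ F(ω) = +2πi·ΣRes):
  Res_{z = \frac{7 \sqrt{2}}{10} + \frac{7 \sqrt{2} i}{10}} g(z) = \frac{125 \sqrt{2} i \left(-1 + i\right) e^{\frac{7 \sqrt{2} \omega \left(1 - i\right)}{10}}}{392}
  Res_{z = - \frac{7 \sqrt{2}}{10} + \frac{7 \sqrt{2} i}{10}} g(z) = \frac{125 \sqrt{2} \left(1 - i\right) e^{\frac{7 \sqrt{2} \omega \left(1 + i\right)}{10}}}{392}
  F(ω) = 2πi·ΣRes = - \frac{125 \sqrt{2} i \pi \left(i \left(1 - i\right) e^{\frac{7 \sqrt{2} \omega \left(1 - i\right)}{10}} - \left(1 - i\right) e^{\frac{7 \sqrt{2} \omega \left(1 + i\right)}{10}}\right)}{196} = \frac{125 \pi e^{\frac{7 \sqrt{2} \omega}{10}} \cos{\left(\frac{7 \sqrt{2} \omega}{10} + \frac{\pi}{4} \right)}}{49}

Both cases combine into a single formula in |ω|:

F(ω) = \frac{125 \pi e^{- \frac{7 \sqrt{2} \left|{\omega}\right|}{10}} \sin{\left(\frac{7 \sqrt{2} \left|{\omega}\right|}{10} + \frac{\pi}{4} \right)}}{49}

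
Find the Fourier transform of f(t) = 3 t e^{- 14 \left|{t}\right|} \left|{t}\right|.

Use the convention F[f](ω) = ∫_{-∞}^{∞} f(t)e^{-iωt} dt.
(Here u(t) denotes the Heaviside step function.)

F(ω) = \frac{12 i \omega \left(\omega^{2} - 588\right)}{\left(\omega^{2} + 196\right)^{3}}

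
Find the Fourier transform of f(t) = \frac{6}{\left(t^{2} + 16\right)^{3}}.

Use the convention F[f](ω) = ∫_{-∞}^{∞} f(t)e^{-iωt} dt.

F(ω) = \frac{3 \pi \left(16 \omega^{2} + 12 \left|{\omega}\right| + 3\right) e^{- 4 \left|{\omega}\right|}}{4096}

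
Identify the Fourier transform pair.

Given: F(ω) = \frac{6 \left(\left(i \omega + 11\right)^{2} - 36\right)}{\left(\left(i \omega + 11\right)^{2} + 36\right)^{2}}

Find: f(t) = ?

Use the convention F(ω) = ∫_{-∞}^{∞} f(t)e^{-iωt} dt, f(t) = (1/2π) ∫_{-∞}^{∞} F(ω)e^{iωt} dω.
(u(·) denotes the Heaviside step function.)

f(t) = 6 t e^{- 11 t} \cos{\left(6 t \right)} u\left(t\right)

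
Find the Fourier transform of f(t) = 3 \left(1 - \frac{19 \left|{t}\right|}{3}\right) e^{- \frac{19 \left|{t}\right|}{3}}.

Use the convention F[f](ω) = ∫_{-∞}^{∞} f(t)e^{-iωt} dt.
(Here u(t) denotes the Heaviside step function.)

F(ω) = \frac{6156 \omega^{2}}{\left(9 \omega^{2} + 361\right)^{2}}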